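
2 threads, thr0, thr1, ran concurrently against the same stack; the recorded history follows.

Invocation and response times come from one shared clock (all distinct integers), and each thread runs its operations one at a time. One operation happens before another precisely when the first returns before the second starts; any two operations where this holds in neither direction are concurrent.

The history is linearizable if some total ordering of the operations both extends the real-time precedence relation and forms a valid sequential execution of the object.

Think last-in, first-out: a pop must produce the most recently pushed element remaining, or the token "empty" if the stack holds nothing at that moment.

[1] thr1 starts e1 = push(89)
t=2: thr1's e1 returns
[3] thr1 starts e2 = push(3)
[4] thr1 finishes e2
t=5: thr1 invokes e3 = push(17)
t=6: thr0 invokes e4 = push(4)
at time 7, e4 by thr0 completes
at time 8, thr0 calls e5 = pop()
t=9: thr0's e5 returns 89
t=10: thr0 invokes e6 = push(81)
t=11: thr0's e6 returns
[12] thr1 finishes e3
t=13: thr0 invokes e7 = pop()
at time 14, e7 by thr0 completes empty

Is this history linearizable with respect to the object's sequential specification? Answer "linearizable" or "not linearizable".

events 1..8 are fine; event 9 — the response of e5 at time 9 — makes the prefix non-linearizable
one real-time candidate order over the 4 completed operations — the stack replay rejects it
completion choices over the 1 pending operation (e3) were checked; none helps
e.g. e1, e2, e4, e5 (pending dropped): illegal at step 4, since e5 pop() → 89 cannot apply there

not linearizable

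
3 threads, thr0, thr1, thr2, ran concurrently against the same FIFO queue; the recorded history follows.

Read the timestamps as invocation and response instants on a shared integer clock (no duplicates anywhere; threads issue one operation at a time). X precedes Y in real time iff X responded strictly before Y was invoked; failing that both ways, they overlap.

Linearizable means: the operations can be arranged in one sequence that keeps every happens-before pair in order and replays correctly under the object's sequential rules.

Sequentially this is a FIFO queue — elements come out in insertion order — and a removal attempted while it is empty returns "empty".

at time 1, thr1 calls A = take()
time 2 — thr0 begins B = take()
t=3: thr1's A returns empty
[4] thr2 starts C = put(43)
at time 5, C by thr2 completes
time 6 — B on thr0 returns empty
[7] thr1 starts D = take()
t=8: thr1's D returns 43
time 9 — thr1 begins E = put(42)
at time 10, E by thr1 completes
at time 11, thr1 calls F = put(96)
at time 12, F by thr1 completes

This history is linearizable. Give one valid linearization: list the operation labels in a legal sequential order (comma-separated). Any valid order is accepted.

after step 1 (A take() → empty): queue <>
after step 2 (B take() → empty): queue <>
after step 3 (C put(43)): queue <43>
after step 4 (D take() → 43): queue <>
after step 5 (E put(42)): queue <42>
after step 6 (F put(96)): queue <42,96>

A, B, C, D, E, F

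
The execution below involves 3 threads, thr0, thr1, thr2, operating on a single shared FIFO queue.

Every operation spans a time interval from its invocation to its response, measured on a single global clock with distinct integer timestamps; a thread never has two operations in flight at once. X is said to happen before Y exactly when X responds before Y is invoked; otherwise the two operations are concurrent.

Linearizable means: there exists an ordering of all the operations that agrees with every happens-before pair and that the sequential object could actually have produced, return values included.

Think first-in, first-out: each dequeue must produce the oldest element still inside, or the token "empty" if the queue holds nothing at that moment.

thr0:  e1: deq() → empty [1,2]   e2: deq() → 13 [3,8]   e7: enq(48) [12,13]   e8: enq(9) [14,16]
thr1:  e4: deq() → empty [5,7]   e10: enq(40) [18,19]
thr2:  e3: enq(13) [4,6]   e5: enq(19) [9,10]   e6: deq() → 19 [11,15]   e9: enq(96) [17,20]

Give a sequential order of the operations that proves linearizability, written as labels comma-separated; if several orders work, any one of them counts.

e1, e3, e2, e4, e5, e6, e7, e8, e9, e10

step 1: e1 deq() → empty — queue <>
step 2: e3 enq(13) — queue <13>
step 3: e2 deq() → 13 — queue <>
step 4: e4 deq() → empty — queue <>
step 5: e5 enq(19) — queue <19>
step 6: e6 deq() → 19 — queue <>
step 7: e7 enq(48) — queue <48>
step 8: e8 enq(9) — queue <48,9>
step 9: e9 enq(96) — queue <48,9,96>
step 10: e10 enq(40) — queue <48,9,96,40>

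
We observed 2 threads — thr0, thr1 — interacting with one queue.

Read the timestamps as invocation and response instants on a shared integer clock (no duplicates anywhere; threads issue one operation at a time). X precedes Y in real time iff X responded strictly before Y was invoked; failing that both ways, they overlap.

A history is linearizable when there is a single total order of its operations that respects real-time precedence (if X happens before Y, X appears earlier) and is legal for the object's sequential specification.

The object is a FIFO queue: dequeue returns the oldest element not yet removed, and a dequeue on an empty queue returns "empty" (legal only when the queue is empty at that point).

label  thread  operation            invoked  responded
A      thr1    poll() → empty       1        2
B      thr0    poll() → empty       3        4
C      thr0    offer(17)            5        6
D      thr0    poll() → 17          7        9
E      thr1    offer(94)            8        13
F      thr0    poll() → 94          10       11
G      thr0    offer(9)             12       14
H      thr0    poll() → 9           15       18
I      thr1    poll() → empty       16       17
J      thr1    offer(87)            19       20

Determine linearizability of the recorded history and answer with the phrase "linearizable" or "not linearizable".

linearizable

witness order: A, B, C, D, E, F, G, H, I, J
step 1: A poll() → empty — queue <>
step 2: B poll() → empty — queue <>
step 3: C offer(17) — queue <17>
step 4: D poll() → 17 — queue <>
step 5: E offer(94) — queue <94>
step 6: F poll() → 94 — queue <>
step 7: G offer(9) — queue <9>
step 8: H poll() → 9 — queue <>
step 9: I poll() → empty — queue <>
step 10: J offer(87) — queue <87>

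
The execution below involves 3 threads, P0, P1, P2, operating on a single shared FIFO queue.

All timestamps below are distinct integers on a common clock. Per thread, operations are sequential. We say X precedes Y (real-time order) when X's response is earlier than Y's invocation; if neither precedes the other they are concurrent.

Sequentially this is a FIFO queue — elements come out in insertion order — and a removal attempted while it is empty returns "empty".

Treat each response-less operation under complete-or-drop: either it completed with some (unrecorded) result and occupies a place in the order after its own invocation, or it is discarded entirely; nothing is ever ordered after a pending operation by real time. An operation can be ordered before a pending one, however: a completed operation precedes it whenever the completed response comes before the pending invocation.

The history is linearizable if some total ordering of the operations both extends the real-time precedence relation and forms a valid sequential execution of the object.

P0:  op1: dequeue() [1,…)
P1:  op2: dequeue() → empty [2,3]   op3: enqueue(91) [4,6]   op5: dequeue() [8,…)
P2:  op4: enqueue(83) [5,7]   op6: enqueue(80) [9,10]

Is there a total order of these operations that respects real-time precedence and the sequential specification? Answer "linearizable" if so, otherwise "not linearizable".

witness order: op1, op2, op3, op4, op5, op6
1. op1 dequeue() (pending, included), leaving queue <>
2. op2 dequeue() → empty, leaving queue <>
3. op3 enqueue(91), leaving queue <91>
4. op4 enqueue(83), leaving queue <91,83>
5. op5 dequeue() (pending, included), leaving queue <83>
6. op6 enqueue(80), leaving queue <83,80>

linearizable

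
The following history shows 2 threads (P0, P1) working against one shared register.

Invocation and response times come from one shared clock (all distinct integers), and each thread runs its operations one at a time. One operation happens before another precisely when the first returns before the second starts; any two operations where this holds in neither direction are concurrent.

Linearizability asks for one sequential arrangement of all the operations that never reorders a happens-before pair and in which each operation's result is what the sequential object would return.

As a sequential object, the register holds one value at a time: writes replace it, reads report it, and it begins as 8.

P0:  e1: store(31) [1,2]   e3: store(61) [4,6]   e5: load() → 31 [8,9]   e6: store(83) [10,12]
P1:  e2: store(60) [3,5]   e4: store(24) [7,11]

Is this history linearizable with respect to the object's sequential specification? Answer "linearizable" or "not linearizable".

cut after 8 events: linearizable; cut after 9 events (e5 responds, time 9): not linearizable
the 4 completed operations admit 2 real-time orders; each fails the register replay
no completion choice of the 1 pending operation (e4) rescues it — every subset was tried
for example e1, e2, e3, e5 (pending dropped) fails at step 4: e5 load() → 31 is not legal there
for example e1, e3, e2, e5 (pending dropped) fails at step 4: e5 load() → 31 is not legal there

not linearizable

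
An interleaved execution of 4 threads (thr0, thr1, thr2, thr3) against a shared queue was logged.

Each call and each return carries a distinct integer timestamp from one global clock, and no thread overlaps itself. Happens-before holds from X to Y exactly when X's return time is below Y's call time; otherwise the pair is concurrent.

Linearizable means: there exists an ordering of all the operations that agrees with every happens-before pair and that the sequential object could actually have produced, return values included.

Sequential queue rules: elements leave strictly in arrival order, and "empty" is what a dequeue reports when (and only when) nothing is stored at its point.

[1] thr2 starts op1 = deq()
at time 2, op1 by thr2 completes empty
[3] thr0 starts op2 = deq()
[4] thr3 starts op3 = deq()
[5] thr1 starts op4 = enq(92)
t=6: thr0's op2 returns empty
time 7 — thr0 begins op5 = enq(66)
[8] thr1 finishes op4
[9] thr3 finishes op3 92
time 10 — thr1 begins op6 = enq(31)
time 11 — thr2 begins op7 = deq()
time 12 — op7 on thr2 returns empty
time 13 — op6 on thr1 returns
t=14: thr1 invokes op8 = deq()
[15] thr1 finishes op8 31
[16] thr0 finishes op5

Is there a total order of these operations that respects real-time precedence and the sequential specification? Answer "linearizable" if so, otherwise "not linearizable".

one valid linearization: op1, op2, op4, op3, op7, op6, op5, op8
1. op1 deq() → empty, leaving queue <>
2. op2 deq() → empty, leaving queue <>
3. op4 enq(92), leaving queue <92>
4. op3 deq() → 92, leaving queue <>
5. op7 deq() → empty, leaving queue <>
6. op6 enq(31), leaving queue <31>
7. op5 enq(66), leaving queue <31,66>
8. op8 deq() → 31, leaving queue <66>

linearizable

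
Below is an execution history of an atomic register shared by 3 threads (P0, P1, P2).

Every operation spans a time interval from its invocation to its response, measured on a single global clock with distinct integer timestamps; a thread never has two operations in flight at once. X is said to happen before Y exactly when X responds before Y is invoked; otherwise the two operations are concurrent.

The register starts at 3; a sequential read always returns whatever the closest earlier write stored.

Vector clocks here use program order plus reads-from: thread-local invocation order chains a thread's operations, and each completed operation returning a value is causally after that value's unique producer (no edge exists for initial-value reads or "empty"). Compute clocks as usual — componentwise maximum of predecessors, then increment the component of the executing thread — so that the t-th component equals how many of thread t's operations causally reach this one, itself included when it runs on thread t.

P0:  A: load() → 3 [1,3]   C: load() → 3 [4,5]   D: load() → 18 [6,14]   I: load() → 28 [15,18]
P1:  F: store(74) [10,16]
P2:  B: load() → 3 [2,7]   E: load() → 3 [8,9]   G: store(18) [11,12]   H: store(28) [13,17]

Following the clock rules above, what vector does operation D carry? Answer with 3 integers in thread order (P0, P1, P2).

B, invoked 2, has no incoming edges; only P2's bump applies → (0, 0, 1)
F, invoked 10, has no incoming edges; only P1's bump applies → (0, 1, 0)
A, invoked 1, has no incoming edges; only P0's bump applies → (1, 0, 0)
merge at E (invoked 8): VC(B)=(0, 0, 1), own-thread bump on P2 → (0, 0, 2)
merge at C (invoked 4): VC(A)=(1, 0, 0), own-thread bump on P0 → (2, 0, 0)
merge at G (invoked 11): VC(E)=(0, 0, 2), own-thread bump on P2 → (0, 0, 3)
merge at H (invoked 13): VC(G)=(0, 0, 3), own-thread bump on P2 → (0, 0, 4)
merge at D (invoked 6): VC(C)=(2, 0, 0), VC(G)=(0, 0, 3), own-thread bump on P0 → (3, 0, 3)
merge at I (invoked 15): VC(D)=(3, 0, 3), VC(H)=(0, 0, 4), own-thread bump on P0 → (4, 0, 4)
target: VC(D) = (3, 0, 3)

(3, 0, 3)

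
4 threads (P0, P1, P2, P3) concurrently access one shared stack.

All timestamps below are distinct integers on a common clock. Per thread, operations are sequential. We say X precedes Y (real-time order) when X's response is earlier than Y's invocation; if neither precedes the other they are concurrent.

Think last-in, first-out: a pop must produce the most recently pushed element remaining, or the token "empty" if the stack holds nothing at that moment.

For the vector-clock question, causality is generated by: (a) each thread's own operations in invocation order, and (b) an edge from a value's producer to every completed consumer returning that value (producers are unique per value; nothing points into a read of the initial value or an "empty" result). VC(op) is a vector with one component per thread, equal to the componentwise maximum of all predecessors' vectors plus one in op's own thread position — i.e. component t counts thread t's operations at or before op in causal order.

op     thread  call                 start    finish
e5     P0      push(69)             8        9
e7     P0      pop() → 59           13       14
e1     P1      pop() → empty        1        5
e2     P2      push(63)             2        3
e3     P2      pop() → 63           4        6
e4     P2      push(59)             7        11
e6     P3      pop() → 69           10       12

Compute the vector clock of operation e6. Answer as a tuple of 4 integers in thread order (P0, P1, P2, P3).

e2, invoked 2, has no incoming edges; only P2's bump applies → (0, 0, 1, 0)
e1, invoked 1, has no incoming edges; only P1's bump applies → (0, 1, 0, 0)
e5, invoked 8, has no incoming edges; only P0's bump applies → (1, 0, 0, 0)
invoked at 4, e3 merges VC(e2)=(0, 0, 1, 0) and bumps P2's slot → (0, 0, 2, 0)
invoked at 10, e6 merges VC(e5)=(1, 0, 0, 0) and bumps P3's slot → (1, 0, 0, 1)
invoked at 7, e4 merges VC(e3)=(0, 0, 2, 0) and bumps P2's slot → (0, 0, 3, 0)
invoked at 13, e7 merges VC(e4)=(0, 0, 3, 0), VC(e5)=(1, 0, 0, 0) and bumps P0's slot → (2, 0, 3, 0)
target: VC(e6) = (1, 0, 0, 1)

(1, 0, 0, 1)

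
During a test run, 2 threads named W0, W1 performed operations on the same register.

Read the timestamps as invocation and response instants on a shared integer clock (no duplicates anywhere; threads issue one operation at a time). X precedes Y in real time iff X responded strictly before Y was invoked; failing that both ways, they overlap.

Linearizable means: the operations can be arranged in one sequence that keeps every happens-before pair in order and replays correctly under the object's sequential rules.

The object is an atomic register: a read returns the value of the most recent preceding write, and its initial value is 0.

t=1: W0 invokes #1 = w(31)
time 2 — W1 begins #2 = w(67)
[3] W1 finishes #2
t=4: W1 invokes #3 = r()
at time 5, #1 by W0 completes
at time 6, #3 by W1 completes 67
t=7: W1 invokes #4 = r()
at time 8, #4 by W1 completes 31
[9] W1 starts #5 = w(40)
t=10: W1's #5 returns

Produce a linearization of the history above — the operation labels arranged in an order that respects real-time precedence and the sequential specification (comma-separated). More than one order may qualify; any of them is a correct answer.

#2, #3, #1, #4, #5

1. #2 w(67), leaving value 67
2. #3 r() → 67, leaving value 67
3. #1 w(31), leaving value 31
4. #4 r() → 31, leaving value 31
5. #5 w(40), leaving value 40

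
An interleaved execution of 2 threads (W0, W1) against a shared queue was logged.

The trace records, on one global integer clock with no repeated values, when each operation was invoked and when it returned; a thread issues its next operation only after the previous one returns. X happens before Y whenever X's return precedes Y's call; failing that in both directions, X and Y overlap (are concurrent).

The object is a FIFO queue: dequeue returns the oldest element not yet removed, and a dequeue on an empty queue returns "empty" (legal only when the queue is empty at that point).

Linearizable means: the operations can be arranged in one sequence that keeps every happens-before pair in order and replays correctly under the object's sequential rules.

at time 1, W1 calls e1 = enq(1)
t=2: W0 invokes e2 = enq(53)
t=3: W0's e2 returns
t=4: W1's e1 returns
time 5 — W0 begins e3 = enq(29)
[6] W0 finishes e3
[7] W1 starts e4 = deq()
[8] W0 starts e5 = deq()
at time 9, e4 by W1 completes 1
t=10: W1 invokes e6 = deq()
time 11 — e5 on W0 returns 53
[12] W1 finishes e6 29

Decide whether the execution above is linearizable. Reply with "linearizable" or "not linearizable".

one valid linearization: e1, e2, e3, e4, e5, e6
step 1: e1 enq(1) — queue <1>
step 2: e2 enq(53) — queue <1,53>
step 3: e3 enq(29) — queue <1,53,29>
step 4: e4 deq() → 1 — queue <53,29>
step 5: e5 deq() → 53 — queue <29>
step 6: e6 deq() → 29 — queue <>

linearizable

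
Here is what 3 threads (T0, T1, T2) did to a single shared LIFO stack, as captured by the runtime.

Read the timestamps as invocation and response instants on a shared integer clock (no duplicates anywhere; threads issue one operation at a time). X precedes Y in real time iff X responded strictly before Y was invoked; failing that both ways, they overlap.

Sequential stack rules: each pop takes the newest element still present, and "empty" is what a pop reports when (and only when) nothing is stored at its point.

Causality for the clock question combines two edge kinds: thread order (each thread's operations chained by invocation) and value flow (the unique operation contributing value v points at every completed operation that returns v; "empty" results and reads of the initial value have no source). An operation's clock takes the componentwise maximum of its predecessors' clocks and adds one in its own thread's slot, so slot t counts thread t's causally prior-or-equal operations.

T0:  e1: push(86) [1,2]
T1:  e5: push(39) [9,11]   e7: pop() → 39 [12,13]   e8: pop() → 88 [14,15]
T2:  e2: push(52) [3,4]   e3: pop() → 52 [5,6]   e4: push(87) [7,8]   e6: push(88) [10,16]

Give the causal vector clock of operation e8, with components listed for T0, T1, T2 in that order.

(0, 3, 4)

no predecessors for e2 (invoked 3): T2 increments from zero → (0, 0, 1)
no predecessors for e5 (invoked 9): T1 increments from zero → (0, 1, 0)
no predecessors for e1 (invoked 1): T0 increments from zero → (1, 0, 0)
merge at e3 (invoked 5): VC(e2)=(0, 0, 1), own-thread bump on T2 → (0, 0, 2)
merge at e7 (invoked 12): VC(e5)=(0, 1, 0), own-thread bump on T1 → (0, 2, 0)
merge at e4 (invoked 7): VC(e3)=(0, 0, 2), own-thread bump on T2 → (0, 0, 3)
merge at e6 (invoked 10): VC(e4)=(0, 0, 3), own-thread bump on T2 → (0, 0, 4)
merge at e8 (invoked 14): VC(e6)=(0, 0, 4), VC(e7)=(0, 2, 0), own-thread bump on T1 → (0, 3, 4)
target: VC(e8) = (0, 3, 4)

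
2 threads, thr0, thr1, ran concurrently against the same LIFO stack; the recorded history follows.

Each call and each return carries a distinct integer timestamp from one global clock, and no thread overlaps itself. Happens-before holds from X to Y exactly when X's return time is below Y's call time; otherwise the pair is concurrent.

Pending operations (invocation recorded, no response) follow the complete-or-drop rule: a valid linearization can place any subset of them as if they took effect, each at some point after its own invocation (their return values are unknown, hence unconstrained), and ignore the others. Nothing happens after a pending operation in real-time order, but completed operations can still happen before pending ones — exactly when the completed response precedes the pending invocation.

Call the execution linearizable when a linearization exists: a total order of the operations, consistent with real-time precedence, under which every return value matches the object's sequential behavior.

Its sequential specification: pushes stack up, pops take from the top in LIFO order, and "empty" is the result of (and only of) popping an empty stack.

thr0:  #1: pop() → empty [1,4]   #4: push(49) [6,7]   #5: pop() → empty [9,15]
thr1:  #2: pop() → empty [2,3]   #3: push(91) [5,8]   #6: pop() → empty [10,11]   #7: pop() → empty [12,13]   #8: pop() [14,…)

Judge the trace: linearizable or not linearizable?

already the first 11 events (up to #6's response at time 11) admit no linearization; the first 10 still do
checked exhaustively: 4 real-time-consistent orders of 5 completed operations, zero legal LIFO stack replays
including or dropping the 1 pending operation (#5) in any combination fails
e.g. #1, #2, #3, #4, #6 (pending dropped): illegal at step 5, since #6 pop() → empty cannot apply there
e.g. #1, #2, #4, #3, #6 (pending dropped): illegal at step 5, since #6 pop() → empty cannot apply there

not linearizable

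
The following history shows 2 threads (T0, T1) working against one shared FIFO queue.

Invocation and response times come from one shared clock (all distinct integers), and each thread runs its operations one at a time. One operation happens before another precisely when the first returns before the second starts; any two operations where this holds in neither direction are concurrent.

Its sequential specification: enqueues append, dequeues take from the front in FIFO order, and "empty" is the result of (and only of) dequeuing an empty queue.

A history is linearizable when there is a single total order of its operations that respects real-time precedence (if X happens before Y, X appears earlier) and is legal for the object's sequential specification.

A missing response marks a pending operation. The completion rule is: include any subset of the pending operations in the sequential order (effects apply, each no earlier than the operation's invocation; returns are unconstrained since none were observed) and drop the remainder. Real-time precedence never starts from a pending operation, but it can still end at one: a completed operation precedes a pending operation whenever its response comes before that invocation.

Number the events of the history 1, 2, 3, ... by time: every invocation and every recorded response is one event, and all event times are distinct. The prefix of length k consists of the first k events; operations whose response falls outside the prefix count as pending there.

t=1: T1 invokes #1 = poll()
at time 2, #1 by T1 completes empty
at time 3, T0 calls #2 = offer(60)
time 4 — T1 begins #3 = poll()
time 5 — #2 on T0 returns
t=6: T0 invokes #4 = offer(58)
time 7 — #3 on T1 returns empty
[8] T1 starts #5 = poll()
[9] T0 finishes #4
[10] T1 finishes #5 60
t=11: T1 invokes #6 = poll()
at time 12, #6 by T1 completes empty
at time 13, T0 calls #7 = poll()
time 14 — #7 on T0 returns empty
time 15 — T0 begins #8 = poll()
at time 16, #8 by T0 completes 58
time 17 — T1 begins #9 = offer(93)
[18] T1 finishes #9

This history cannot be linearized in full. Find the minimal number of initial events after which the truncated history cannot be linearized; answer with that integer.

12

a valid linearization of events 1..11 exists, for instance #1, #3, #2, #4, #5:
step 1: #1 poll() → empty — queue <>
step 2: #3 poll() → empty — queue <>
step 3: #2 offer(60) — queue <60>
step 4: #4 offer(58) — queue <60,58>
step 5: #5 poll() → 60 — queue <58>
at event 12 (#6's time-12 response) nothing linearizes any more
for example #1, #2, #3, #4, #5, #6 fails at step 3: #3 poll() → empty is not legal there
for example #1, #2, #3, #5, #4, #6 fails at step 3: #3 poll() → empty is not legal there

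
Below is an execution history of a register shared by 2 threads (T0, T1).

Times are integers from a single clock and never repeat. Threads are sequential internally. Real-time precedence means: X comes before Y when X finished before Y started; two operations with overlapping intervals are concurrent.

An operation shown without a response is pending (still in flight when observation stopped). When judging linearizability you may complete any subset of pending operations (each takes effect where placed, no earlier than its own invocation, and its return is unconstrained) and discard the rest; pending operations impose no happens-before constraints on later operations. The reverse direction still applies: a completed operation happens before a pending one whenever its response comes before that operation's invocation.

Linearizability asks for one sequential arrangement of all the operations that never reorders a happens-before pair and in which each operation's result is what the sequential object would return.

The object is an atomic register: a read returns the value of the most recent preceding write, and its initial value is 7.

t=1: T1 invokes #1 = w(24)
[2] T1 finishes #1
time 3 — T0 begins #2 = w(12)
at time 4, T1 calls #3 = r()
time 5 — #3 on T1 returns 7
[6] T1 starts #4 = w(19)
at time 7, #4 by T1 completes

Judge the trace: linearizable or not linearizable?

not linearizable

already the first 5 events (up to #3's response at time 5) admit no linearization; the first 4 still do
exactly one order of the 2 completed ops respects real time; the register replay fails
no completion choice of the 1 pending operation (#2) rescues it — every subset was tried
take #1, #3 (pending dropped): step 2 already fails, because #3 r() → 7 cannot occur there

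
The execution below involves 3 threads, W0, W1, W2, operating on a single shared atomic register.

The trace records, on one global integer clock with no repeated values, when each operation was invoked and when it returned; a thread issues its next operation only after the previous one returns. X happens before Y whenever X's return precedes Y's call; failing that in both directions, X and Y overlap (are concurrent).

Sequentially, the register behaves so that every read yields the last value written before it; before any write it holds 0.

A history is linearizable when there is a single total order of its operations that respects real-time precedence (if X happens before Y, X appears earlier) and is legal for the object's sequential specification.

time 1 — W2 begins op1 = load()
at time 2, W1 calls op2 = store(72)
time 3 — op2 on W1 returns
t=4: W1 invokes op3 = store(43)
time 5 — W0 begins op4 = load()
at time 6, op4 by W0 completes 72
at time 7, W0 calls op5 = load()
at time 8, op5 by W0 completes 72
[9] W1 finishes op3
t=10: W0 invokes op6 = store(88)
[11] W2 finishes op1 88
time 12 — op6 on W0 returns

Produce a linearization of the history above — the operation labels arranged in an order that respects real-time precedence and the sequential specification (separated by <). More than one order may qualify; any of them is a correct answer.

1. op2 store(72), leaving value 72
2. op4 load() → 72, leaving value 72
3. op5 load() → 72, leaving value 72
4. op3 store(43), leaving value 43
5. op6 store(88), leaving value 88
6. op1 load() → 88, leaving value 88

op2 < op4 < op5 < op3 < op6 < op1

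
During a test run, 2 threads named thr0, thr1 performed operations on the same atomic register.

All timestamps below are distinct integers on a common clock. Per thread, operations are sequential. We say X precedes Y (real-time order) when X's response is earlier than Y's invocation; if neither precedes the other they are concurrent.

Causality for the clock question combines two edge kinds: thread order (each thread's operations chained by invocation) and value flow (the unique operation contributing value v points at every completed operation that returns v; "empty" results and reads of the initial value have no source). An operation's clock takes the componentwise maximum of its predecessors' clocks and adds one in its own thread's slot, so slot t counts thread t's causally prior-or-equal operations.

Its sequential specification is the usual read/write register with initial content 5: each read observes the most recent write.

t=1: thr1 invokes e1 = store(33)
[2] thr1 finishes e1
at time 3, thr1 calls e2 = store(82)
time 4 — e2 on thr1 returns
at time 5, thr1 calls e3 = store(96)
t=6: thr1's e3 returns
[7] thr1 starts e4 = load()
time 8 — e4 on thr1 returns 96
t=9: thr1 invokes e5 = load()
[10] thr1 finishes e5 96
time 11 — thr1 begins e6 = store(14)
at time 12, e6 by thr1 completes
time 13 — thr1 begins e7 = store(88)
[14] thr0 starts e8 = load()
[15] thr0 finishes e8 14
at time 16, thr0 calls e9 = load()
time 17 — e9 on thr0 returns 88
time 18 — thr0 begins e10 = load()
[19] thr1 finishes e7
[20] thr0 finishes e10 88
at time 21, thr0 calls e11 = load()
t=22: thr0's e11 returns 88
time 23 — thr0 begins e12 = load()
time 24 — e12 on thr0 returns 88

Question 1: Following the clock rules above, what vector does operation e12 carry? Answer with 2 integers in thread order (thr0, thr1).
e1 (invocation 1): nothing precedes it; thr1's component alone gives (0, 1)
from VC(e1)=(0, 1), e2 (invoked 3) maxes components and bumps thr1 → (0, 2)
from VC(e2)=(0, 2), e3 (invoked 5) maxes components and bumps thr1 → (0, 3)
from VC(e3)=(0, 3), e4 (invoked 7) maxes components and bumps thr1 → (0, 4)
from VC(e3)=(0, 3), VC(e4)=(0, 4), e5 (invoked 9) maxes components and bumps thr1 → (0, 5)
from VC(e5)=(0, 5), e6 (invoked 11) maxes components and bumps thr1 → (0, 6)
from VC(e6)=(0, 6), e7 (invoked 13) maxes components and bumps thr1 → (0, 7)
from VC(e6)=(0, 6), e8 (invoked 14) maxes components and bumps thr0 → (1, 6)
from VC(e7)=(0, 7), VC(e8)=(1, 6), e9 (invoked 16) maxes components and bumps thr0 → (2, 7)
from VC(e7)=(0, 7), VC(e9)=(2, 7), e10 (invoked 18) maxes components and bumps thr0 → (3, 7)
from VC(e7)=(0, 7), VC(e10)=(3, 7), e11 (invoked 21) maxes components and bumps thr0 → (4, 7)
from VC(e7)=(0, 7), VC(e11)=(4, 7), e12 (invoked 23) maxes components and bumps thr0 → (5, 7)
target: VC(e12) = (5, 7)

(5, 7)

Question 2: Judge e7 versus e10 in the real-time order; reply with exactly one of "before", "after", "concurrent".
e7 spans [13,19], e10 spans [18,20]
the intervals overlap in both directions

concurrent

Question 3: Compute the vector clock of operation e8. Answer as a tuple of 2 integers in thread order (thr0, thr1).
root op e1, invoked 1: fresh clock plus thr1's own tick → (0, 1)
e2 (invocation 3): componentwise max over VC(e1)=(0, 1), +1 at thr1, giving (0, 2)
e3 (invocation 5): componentwise max over VC(e2)=(0, 2), +1 at thr1, giving (0, 3)
e4 (invocation 7): componentwise max over VC(e3)=(0, 3), +1 at thr1, giving (0, 4)
e5 (invocation 9): componentwise max over VC(e3)=(0, 3), VC(e4)=(0, 4), +1 at thr1, giving (0, 5)
e6 (invocation 11): componentwise max over VC(e5)=(0, 5), +1 at thr1, giving (0, 6)
e7 (invocation 13): componentwise max over VC(e6)=(0, 6), +1 at thr1, giving (0, 7)
e8 (invocation 14): componentwise max over VC(e6)=(0, 6), +1 at thr0, giving (1, 6)
e9 (invocation 16): componentwise max over VC(e7)=(0, 7), VC(e8)=(1, 6), +1 at thr0, giving (2, 7)
e10 (invocation 18): componentwise max over VC(e7)=(0, 7), VC(e9)=(2, 7), +1 at thr0, giving (3, 7)
e11 (invocation 21): componentwise max over VC(e7)=(0, 7), VC(e10)=(3, 7), +1 at thr0, giving (4, 7)
e12 (invocation 23): componentwise max over VC(e7)=(0, 7), VC(e11)=(4, 7), +1 at thr0, giving (5, 7)
target: VC(e8) = (1, 6)

(1, 6)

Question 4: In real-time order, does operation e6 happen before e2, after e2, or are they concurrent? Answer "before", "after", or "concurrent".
e6 spans [11,12], e2 spans [3,4]
resp(e2)=4 < inv(e6)=11

after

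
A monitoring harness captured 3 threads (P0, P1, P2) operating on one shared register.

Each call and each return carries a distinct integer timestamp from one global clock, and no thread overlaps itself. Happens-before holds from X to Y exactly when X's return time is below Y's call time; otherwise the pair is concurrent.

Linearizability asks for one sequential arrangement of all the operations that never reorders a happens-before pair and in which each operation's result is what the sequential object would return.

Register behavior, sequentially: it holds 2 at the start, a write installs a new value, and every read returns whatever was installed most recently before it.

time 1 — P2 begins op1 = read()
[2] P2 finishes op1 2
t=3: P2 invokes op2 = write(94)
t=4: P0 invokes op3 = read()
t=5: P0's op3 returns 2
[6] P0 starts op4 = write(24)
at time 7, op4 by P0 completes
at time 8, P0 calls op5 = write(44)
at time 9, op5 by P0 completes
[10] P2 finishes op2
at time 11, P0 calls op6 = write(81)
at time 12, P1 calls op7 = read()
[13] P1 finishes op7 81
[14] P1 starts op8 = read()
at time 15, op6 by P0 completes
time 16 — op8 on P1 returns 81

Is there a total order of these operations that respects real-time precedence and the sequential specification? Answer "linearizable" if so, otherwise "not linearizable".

a witness: op1, op3, op2, op4, op5, op6, op7, op8
step 1: op1 read() → 2 — value 2
step 2: op3 read() → 2 — value 2
step 3: op2 write(94) — value 94
step 4: op4 write(24) — value 24
step 5: op5 write(44) — value 44
step 6: op6 write(81) — value 81
step 7: op7 read() → 81 — value 81
step 8: op8 read() → 81 — value 81

linearizable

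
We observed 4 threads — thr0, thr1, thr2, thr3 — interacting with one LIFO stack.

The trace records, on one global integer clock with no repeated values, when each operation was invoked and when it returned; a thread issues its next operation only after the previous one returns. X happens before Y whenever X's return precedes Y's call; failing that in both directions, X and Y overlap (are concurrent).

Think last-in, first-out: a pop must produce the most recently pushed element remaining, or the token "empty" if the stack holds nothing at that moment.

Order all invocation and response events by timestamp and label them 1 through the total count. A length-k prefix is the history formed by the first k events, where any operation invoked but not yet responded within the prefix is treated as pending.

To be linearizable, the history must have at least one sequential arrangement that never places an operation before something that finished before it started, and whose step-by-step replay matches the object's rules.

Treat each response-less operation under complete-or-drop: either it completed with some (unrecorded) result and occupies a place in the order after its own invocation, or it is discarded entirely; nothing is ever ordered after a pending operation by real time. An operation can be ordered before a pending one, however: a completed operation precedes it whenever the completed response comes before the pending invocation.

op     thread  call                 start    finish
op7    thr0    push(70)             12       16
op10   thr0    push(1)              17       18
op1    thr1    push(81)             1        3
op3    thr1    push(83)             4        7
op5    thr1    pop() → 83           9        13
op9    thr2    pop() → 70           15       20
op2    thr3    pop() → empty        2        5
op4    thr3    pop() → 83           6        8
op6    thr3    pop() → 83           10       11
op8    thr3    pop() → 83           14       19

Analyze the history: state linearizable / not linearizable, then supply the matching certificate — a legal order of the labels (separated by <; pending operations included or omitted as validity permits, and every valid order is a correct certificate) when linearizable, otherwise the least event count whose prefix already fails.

already the first 11 events (up to op6's response at time 11) admit no linearization; the first 10 still do
5 orders of the 5 completed LIFO stack ops respect real time; none is legal
completion choices over the 1 pending operation (op5) were checked; none helps
sample order op1, op2, op3, op4, op6 (pending dropped) stalls at step 2 — op2 pop() → empty has no legal effect
sample order op1, op2, op4, op3, op6 (pending dropped) stalls at step 2 — op2 pop() → empty has no legal effect

not linearizable — minimal violating prefix: 11 events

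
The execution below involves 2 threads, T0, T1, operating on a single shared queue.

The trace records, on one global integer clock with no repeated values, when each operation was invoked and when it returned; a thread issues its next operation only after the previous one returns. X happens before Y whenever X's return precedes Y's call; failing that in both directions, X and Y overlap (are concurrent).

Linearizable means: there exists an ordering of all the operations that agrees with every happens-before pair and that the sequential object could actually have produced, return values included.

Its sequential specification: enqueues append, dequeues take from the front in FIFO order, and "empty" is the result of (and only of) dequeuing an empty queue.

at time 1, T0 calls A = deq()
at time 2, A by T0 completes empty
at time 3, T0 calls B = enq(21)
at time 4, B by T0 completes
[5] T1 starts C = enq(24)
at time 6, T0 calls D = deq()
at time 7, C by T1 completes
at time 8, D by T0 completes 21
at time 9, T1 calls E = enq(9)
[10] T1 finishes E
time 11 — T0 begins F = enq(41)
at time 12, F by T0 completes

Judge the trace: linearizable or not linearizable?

linearizable

a witness: A, B, C, D, E, F
step 1: A deq() → empty — queue <>
step 2: B enq(21) — queue <21>
step 3: C enq(24) — queue <21,24>
step 4: D deq() → 21 — queue <24>
step 5: E enq(9) — queue <24,9>
step 6: F enq(41) — queue <24,9,41>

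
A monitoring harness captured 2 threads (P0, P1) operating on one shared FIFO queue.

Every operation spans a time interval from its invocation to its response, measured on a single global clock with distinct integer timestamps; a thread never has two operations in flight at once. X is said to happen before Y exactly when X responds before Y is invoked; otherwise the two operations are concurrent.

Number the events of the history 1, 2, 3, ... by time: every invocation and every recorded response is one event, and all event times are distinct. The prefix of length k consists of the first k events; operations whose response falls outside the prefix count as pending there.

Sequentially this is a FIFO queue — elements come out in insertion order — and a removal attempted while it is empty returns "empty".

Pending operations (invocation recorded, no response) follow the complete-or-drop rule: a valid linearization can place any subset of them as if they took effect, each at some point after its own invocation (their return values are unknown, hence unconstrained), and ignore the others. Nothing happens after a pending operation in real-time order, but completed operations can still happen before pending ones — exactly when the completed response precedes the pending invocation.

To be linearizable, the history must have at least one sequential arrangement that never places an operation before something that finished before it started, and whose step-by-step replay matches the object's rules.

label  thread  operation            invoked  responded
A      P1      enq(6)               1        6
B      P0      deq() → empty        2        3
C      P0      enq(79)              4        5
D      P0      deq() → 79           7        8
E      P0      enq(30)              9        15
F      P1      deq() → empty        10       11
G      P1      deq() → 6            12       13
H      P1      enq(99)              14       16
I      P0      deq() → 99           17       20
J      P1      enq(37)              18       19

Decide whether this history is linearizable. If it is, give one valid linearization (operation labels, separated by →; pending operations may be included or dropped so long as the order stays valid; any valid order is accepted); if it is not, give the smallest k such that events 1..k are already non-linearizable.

cut after 10 events: linearizable; cut after 11 events (F responds, time 11): not linearizable
5 completed operations, 3 real-time-consistent orders — every FIFO queue replay fails
no escape via the 1 pending operation (E): every completion choice fails
e.g. A, B, C, D, F (pending dropped): illegal at step 2, since B deq() → empty cannot apply there
e.g. B, A, C, D, F (pending dropped): illegal at step 4, since D deq() → 79 cannot apply there

not linearizable — minimal violating prefix: 11 events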